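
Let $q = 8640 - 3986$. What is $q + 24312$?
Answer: $28966$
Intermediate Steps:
$q = 4654$ ($q = 8640 - 3986 = 4654$)
$q + 24312 = 4654 + 24312 = 28966$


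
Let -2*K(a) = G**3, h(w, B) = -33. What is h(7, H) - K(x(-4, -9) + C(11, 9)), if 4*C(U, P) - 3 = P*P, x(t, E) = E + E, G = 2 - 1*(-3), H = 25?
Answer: 59/2 ≈ 29.500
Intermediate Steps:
G = 5 (G = 2 + 3 = 5)
x(t, E) = 2*E
C(U, P) = 3/4 + P**2/4 (C(U, P) = 3/4 + (P*P)/4 = 3/4 + P**2/4)
K(a) = -125/2 (K(a) = -1/2*5**3 = -1/2*125 = -125/2)
h(7, H) - K(x(-4, -9) + C(11, 9)) = -33 - 1*(-125/2) = -33 + 125/2 = 59/2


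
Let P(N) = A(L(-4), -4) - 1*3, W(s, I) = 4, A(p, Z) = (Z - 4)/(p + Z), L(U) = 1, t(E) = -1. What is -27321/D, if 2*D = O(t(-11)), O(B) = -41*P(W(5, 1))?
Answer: -163926/41 ≈ -3998.2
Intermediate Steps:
A(p, Z) = (-4 + Z)/(Z + p)
P(N) = -⅓ (P(N) = (-4 - 4)/(-4 + 1) - 1*3 = -8/(-3) - 3 = -⅓*(-8) - 3 = 8/3 - 3 = -⅓)
O(B) = 41/3 (O(B) = -41*(-⅓) = 41/3)
D = 41/6 (D = (½)*(41/3) = 41/6 ≈ 6.8333)
-27321/D = -27321/41/6 = -27321*6/41 = -163926/41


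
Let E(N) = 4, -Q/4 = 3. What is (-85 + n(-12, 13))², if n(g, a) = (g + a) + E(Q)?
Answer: 6400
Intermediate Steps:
Q = -12 (Q = -4*3 = -12)
n(g, a) = 4 + a + g (n(g, a) = (g + a) + 4 = (a + g) + 4 = 4 + a + g)
(-85 + n(-12, 13))² = (-85 + (4 + 13 - 12))² = (-85 + 5)² = (-80)² = 6400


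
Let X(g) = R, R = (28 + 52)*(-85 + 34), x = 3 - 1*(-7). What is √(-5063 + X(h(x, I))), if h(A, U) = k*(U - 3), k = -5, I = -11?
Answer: I*√9143 ≈ 95.619*I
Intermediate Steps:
x = 10 (x = 3 + 7 = 10)
h(A, U) = 15 - 5*U (h(A, U) = -5*(U - 3) = -5*(-3 + U) = 15 - 5*U)
R = -4080 (R = 80*(-51) = -4080)
X(g) = -4080
√(-5063 + X(h(x, I))) = √(-5063 - 4080) = √(-9143) = I*√9143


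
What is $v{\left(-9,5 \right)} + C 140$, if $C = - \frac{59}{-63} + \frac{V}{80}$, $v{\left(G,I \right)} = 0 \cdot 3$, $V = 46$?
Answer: $\frac{3809}{18} \approx 211.61$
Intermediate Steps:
$v{\left(G,I \right)} = 0$
$C = \frac{3809}{2520}$ ($C = - \frac{59}{-63} + \frac{46}{80} = \left(-59\right) \left(- \frac{1}{63}\right) + 46 \cdot \frac{1}{80} = \frac{59}{63} + \frac{23}{40} = \frac{3809}{2520} \approx 1.5115$)
$v{\left(-9,5 \right)} + C 140 = 0 + \frac{3809}{2520} \cdot 140 = 0 + \frac{3809}{18} = \frac{3809}{18}$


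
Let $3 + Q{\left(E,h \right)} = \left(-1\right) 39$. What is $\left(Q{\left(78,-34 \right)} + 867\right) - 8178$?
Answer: $-7353$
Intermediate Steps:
$Q{\left(E,h \right)} = -42$ ($Q{\left(E,h \right)} = -3 - 39 = -42$)
$\left(Q{\left(78,-34 \right)} + 867\right) - 8178 = \left(-42 + 867\right) - 8178 = 825 - 8178 = -7353$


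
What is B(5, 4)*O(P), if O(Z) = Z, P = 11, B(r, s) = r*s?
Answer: 220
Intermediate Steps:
B(5, 4)*O(P) = (5*4)*11 = 20*11 = 220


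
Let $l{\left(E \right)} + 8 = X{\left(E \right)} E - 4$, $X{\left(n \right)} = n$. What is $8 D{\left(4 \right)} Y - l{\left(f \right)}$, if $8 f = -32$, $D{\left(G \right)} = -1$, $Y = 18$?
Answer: $-148$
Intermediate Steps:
$f = -4$ ($f = \frac{1}{8} \left(-32\right) = -4$)
$l{\left(E \right)} = -12 + E^{2}$ ($l{\left(E \right)} = -8 + \left(E E - 4\right) = -8 + \left(E^{2} - 4\right) = -8 + \left(-4 + E^{2}\right) = -12 + E^{2}$)
$8 D{\left(4 \right)} Y - l{\left(f \right)} = 8 \left(-1\right) 18 - \left(-12 + \left(-4\right)^{2}\right) = \left(-8\right) 18 - \left(-12 + 16\right) = -144 - 4 = -148$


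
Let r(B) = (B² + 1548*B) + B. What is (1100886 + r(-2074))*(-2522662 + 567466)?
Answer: -4281363068256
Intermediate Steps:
r(B) = B² + 1549*B
(1100886 + r(-2074))*(-2522662 + 567466) = (1100886 - 2074*(1549 - 2074))*(-2522662 + 567466) = (1100886 - 2074*(-525))*(-1955196) = (1100886 + 1088850)*(-1955196) = 2189736*(-1955196) = -4281363068256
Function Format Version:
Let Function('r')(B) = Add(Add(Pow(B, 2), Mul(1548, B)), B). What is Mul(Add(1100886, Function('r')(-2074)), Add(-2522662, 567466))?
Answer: -4281363068256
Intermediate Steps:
Function('r')(B) = Add(Pow(B, 2), Mul(1549, B))
Mul(Add(1100886, Function('r')(-2074)), Add(-2522662, 567466)) = Mul(Add(1100886, Mul(-2074, Add(1549, -2074))), Add(-2522662, 567466)) = Mul(Add(1100886, Mul(-2074, -525)), -1955196) = Mul(Add(1100886, 1088850), -1955196) = Mul(2189736, -1955196) = -4281363068256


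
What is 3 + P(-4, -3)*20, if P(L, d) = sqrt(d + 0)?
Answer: 3 + 20*I*sqrt(3) ≈ 3.0 + 34.641*I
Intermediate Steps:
P(L, d) = sqrt(d)
3 + P(-4, -3)*20 = 3 + sqrt(-3)*20 = 3 + (I*sqrt(3))*20 = 3 + 20*I*sqrt(3)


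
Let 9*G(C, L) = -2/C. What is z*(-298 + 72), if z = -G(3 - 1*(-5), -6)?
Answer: -113/18 ≈ -6.2778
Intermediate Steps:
G(C, L) = -2/(9*C) (G(C, L) = (-2/C)/9 = -2/(9*C))
z = 1/36 (z = -(-2)/(9*(3 - 1*(-5))) = -(-2)/(9*(3 + 5)) = -(-2)/(9*8) = -1*(-1/36) = 1/36 ≈ 0.027778)
z*(-298 + 72) = (-298 + 72)/36 = (1/36)*(-226) = -113/18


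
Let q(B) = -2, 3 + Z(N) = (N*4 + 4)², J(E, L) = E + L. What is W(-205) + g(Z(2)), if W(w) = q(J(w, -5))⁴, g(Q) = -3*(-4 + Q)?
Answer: -395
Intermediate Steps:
Z(N) = -3 + (4 + 4*N)² (Z(N) = -3 + (N*4 + 4)² = -3 + (4*N + 4)² = -3 + (4 + 4*N)²)
g(Q) = 12 - 3*Q
W(w) = 16 (W(w) = (-2)⁴ = 16)
W(-205) + g(Z(2)) = 16 + (12 - 3*(-3 + 16*(1 + 2)²)) = 16 + (12 - 3*(-3 + 16*3²)) = 16 + (12 - 3*(-3 + 16*9)) = 16 + (12 - 3*(-3 + 144)) = 16 + (12 - 3*141) = 16 + (12 - 423) = 16 - 411 = -395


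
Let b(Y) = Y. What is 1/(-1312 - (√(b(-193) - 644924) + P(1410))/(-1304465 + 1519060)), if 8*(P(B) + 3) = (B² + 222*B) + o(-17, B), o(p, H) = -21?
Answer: -3870761939168200/5083627875470425513 + 13734080*I*√645117/5083627875470425513 ≈ -0.00076142 + 2.1699e-9*I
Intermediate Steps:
P(B) = -45/8 + B²/8 + 111*B/4 (P(B) = -3 + ((B² + 222*B) - 21)/8 = -3 + (-21 + B² + 222*B)/8 = -3 + (-21/8 + B²/8 + 111*B/4) = -45/8 + B²/8 + 111*B/4)
1/(-1312 - (√(b(-193) - 644924) + P(1410))/(-1304465 + 1519060)) = 1/(-1312 - (√(-193 - 644924) + (-45/8 + (⅛)*1410² + (111/4)*1410))/(-1304465 + 1519060)) = 1/(-1312 - (√(-645117) + (-45/8 + (⅛)*1988100 + 78255/2))/214595) = 1/(-1312 - (I*√645117 + (-45/8 + 497025/2 + 78255/2))/214595) = 1/(-1312 - (I*√645117 + 2301075/8)/214595) = 1/(-1312 - (2301075/8 + I*√645117)/214595) = 1/(-1312 - (460215/343352 + I*√645117/214595)) = 1/(-1312 + (-460215/343352 - I*√645117/214595)) = 1/(-450938039/343352 - I*√645117/214595)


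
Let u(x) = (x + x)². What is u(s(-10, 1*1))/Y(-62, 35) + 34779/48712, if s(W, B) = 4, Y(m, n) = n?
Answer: 4334833/1704920 ≈ 2.5425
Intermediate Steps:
u(x) = 4*x² (u(x) = (2*x)² = 4*x²)
u(s(-10, 1*1))/Y(-62, 35) + 34779/48712 = (4*4²)/35 + 34779/48712 = (4*16)*(1/35) + 34779*(1/48712) = 64*(1/35) + 34779/48712 = 64/35 + 34779/48712 = 4334833/1704920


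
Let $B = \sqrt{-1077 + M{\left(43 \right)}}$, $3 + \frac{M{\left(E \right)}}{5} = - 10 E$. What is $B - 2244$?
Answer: $-2244 + i \sqrt{3242} \approx -2244.0 + 56.939 i$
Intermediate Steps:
$M{\left(E \right)} = -15 - 50 E$ ($M{\left(E \right)} = -15 + 5 \left(- 10 E\right) = -15 - 50 E$)
$B = i \sqrt{3242}$ ($B = \sqrt{-1077 - 2165} = \sqrt{-3242} = i \sqrt{3242} \approx 56.939 i$)
$B - 2244 = i \sqrt{3242} - 2244 = -2244 + i \sqrt{3242}$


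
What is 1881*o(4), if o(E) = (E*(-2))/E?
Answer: -3762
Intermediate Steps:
o(E) = -2 (o(E) = (-2*E)/E = -2)
1881*o(4) = 1881*(-2) = -3762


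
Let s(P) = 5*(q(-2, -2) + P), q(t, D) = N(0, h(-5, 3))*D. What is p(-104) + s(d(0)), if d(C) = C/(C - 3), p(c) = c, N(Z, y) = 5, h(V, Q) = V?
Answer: -154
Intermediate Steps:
q(t, D) = 5*D
d(C) = C/(-3 + C)
s(P) = -50 + 5*P (s(P) = 5*(5*(-2) + P) = 5*(-10 + P) = -50 + 5*P)
p(-104) + s(d(0)) = -104 + (-50 + 5*(0/(-3 + 0))) = -104 + (-50 + 5*(0/(-3))) = -104 + (-50 + 5*(0*(-⅓))) = -104 + (-50 + 5*0) = -104 + (-50 + 0) = -104 - 50 = -154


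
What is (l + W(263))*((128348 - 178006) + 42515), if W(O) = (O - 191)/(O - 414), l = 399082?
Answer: -430446537330/151 ≈ -2.8506e+9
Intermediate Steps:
W(O) = (-191 + O)/(-414 + O)
(l + W(263))*((128348 - 178006) + 42515) = (399082 + (-191 + 263)/(-414 + 263))*((128348 - 178006) + 42515) = (399082 + 72/(-151))*(-49658 + 42515) = (399082 - 1/151*72)*(-7143) = (399082 - 72/151)*(-7143) = (60261310/151)*(-7143) = -430446537330/151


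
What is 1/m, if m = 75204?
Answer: 1/75204 ≈ 1.3297e-5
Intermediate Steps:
1/m = 1/75204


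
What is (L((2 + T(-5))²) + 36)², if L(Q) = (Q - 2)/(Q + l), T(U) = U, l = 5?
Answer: 5329/4 ≈ 1332.3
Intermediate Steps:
L(Q) = (-2 + Q)/(5 + Q) (L(Q) = (Q - 2)/(Q + 5) = (-2 + Q)/(5 + Q))
(L((2 + T(-5))²) + 36)² = ((-2 + (2 - 5)²)/(5 + (2 - 5)²) + 36)² = ((-2 + (-3)²)/(5 + (-3)²) + 36)² = ((-2 + 9)/(5 + 9) + 36)² = (7/14 + 36)² = ((1/14)*7 + 36)² = (½ + 36)² = (73/2)² = 5329/4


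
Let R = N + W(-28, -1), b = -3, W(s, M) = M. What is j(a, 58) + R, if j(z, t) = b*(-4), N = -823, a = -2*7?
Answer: -812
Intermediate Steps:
a = -14
R = -824 (R = -823 - 1 = -824)
j(z, t) = 12 (j(z, t) = -3*(-4) = 12)
j(a, 58) + R = 12 - 824 = -812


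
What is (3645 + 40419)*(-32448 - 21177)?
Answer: -2362932000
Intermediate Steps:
(3645 + 40419)*(-32448 - 21177) = 44064*(-53625) = -2362932000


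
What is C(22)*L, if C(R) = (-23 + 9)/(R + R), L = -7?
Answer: 49/22 ≈ 2.2273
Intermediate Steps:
C(R) = -7/R (C(R) = -14*1/(2*R) = -7/R)
C(22)*L = -7/22*(-7) = 49/22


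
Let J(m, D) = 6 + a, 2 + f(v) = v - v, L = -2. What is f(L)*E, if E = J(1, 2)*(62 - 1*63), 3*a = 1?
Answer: 38/3 ≈ 12.667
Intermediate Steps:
a = 1/3 (a = (1/3)*1 = 1/3 ≈ 0.33333)
f(v) = -2 (f(v) = -2 + (v - v) = -2 + 0 = -2)
J(m, D) = 19/3 (J(m, D) = 6 + 1/3 = 19/3)
E = -19/3 (E = 19*(62 - 1*63)/3 = 19*(62 - 63)/3 = (19/3)*(-1) = -19/3 ≈ -6.3333)
f(L)*E = -2*(-19/3) = 38/3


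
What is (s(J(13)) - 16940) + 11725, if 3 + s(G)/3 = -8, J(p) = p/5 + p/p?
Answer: -5248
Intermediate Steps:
J(p) = 1 + p/5 (J(p) = p*(1/5) + 1 = p/5 + 1 = 1 + p/5)
s(G) = -33 (s(G) = -9 + 3*(-8) = -9 - 24 = -33)
(s(J(13)) - 16940) + 11725 = (-33 - 16940) + 11725 = -16973 + 11725 = -5248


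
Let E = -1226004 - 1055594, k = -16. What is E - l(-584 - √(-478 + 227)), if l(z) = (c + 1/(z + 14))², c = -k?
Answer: (-2601313528*√251 + 740801601007*I)/(-324649*I + 1140*√251) ≈ -2.2819e+6 - 0.0015259*I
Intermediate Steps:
c = 16 (c = -1*(-16) = 16)
E = -2281598
l(z) = (16 + 1/(14 + z))² (l(z) = (16 + 1/(z + 14))² = (16 + 1/(14 + z))²)
E - l(-584 - √(-478 + 227)) = -2281598 - (225 + 16*(-584 - √(-478 + 227)))²/(14 + (-584 - √(-478 + 227)))² = -2281598 - (225 + 16*(-584 - √(-251)))²/(14 + (-584 - √(-251)))² = -2281598 - (225 + 16*(-584 - I*√251))²/(14 + (-584 - I*√251))² = -2281598 - (225 + (-9344 - 16*I*√251))²/(-570 - I*√251)² = -2281598 - (-9119 - 16*I*√251)²/(-570 - I*√251)²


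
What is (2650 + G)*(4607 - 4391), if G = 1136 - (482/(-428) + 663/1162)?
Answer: 50846141232/62167 ≈ 8.1790e+5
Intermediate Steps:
G = 70656252/62167 (G = 1136 - (482*(-1/428) + 663*(1/1162)) = 1136 - (-241/214 + 663/1162) = 1136 - 1*(-34540/62167) = 1136 + 34540/62167 = 70656252/62167 ≈ 1136.6)
(2650 + G)*(4607 - 4391) = (2650 + 70656252/62167)*(4607 - 4391) = (235398802/62167)*216 = 50846141232/62167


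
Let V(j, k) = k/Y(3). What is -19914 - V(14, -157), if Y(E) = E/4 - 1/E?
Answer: -97686/5 ≈ -19537.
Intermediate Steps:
Y(E) = -1/E + E/4 (Y(E) = E*(¼) - 1/E = E/4 - 1/E = -1/E + E/4)
V(j, k) = 12*k/5 (V(j, k) = k/(-1/3 + (¼)*3) = k/(-1*⅓ + ¾) = k/(-⅓ + ¾) = k/(5/12) = k*(12/5) = 12*k/5)
-19914 - V(14, -157) = -19914 - 12*(-157)/5 = -19914 - 1*(-1884/5) = -19914 + 1884/5 = -97686/5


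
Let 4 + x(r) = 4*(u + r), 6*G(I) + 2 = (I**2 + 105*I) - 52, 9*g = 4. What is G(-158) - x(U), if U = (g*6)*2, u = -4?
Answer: 4156/3 ≈ 1385.3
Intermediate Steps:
g = 4/9 (g = (1/9)*4 = 4/9 ≈ 0.44444)
G(I) = -9 + I**2/6 + 35*I/2 (G(I) = -1/3 + ((I**2 + 105*I) - 52)/6 = -1/3 + (-52 + I**2 + 105*I)/6 = -1/3 + (-26/3 + I**2/6 + 35*I/2) = -9 + I**2/6 + 35*I/2)
U = 16/3 (U = ((4/9)*6)*2 = (8/3)*2 = 16/3 ≈ 5.3333)
x(r) = -20 + 4*r (x(r) = -4 + 4*(-4 + r) = -4 + (-16 + 4*r) = -20 + 4*r)
G(-158) - x(U) = (-9 + (1/6)*(-158)**2 + (35/2)*(-158)) - (-20 + 4*(16/3)) = (-9 + (1/6)*24964 - 2765) - (-20 + 64/3) = (-9 + 12482/3 - 2765) - 1*4/3 = 4160/3 - 4/3 = 4156/3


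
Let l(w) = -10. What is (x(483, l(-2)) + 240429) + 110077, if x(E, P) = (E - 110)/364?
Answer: 127584557/364 ≈ 3.5051e+5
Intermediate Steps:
x(E, P) = -55/182 + E/364 (x(E, P) = (-110 + E)*(1/364) = -55/182 + E/364)
(x(483, l(-2)) + 240429) + 110077 = ((-55/182 + (1/364)*483) + 240429) + 110077 = ((-55/182 + 69/52) + 240429) + 110077 = (373/364 + 240429) + 110077 = 87516529/364 + 110077 = 127584557/364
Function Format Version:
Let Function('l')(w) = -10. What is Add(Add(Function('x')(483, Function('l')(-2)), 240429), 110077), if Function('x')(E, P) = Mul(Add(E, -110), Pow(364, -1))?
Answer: Rational(127584557, 364) ≈ 3.5051e+5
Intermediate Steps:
Function('x')(E, P) = Add(Rational(-55, 182), Mul(Rational(1, 364), E)) (Function('x')(E, P) = Mul(Add(-110, E), Rational(1, 364)) = Add(Rational(-55, 182), Mul(Rational(1, 364), E)))
Add(Add(Function('x')(483, Function('l')(-2)), 240429), 110077) = Add(Add(Add(Rational(-55, 182), Mul(Rational(1, 364), 483)), 240429), 110077) = Add(Add(Add(Rational(-55, 182), Rational(69, 52)), 240429), 110077) = Add(Add(Rational(373, 364), 240429), 110077) = Add(Rational(87516529, 364), 110077) = Rational(127584557, 364)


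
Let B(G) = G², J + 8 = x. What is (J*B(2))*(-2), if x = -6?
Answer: 112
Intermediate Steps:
J = -14 (J = -8 - 6 = -14)
(J*B(2))*(-2) = -14*2²*(-2) = -14*4*(-2) = -56*(-2) = 112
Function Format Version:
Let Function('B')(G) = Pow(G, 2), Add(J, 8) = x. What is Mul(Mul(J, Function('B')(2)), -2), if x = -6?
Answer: 112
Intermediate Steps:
J = -14 (J = Add(-8, -6) = -14)
Mul(Mul(J, Function('B')(2)), -2) = Mul(Mul(-14, Pow(2, 2)), -2) = Mul(Mul(-14, 4), -2) = Mul(-56, -2) = 112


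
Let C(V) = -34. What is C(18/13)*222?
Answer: -7548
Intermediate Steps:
C(18/13)*222 = -34*222 = -7548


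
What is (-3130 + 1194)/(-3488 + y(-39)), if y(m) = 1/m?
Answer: 75504/136033 ≈ 0.55504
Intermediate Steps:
(-3130 + 1194)/(-3488 + y(-39)) = (-3130 + 1194)/(-3488 + 1/(-39)) = -1936/(-3488 - 1/39) = -1936/(-136033/39) = -1936*(-39/136033) = 75504/136033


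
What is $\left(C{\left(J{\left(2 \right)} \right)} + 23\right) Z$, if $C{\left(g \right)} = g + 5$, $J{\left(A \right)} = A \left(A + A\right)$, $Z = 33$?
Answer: $1188$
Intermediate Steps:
$J{\left(A \right)} = 2 A^{2}$ ($J{\left(A \right)} = A 2 A = 2 A^{2}$)
$C{\left(g \right)} = 5 + g$
$\left(C{\left(J{\left(2 \right)} \right)} + 23\right) Z = \left(\left(5 + 2 \cdot 2^{2}\right) + 23\right) 33 = \left(\left(5 + 2 \cdot 4\right) + 23\right) 33 = \left(\left(5 + 8\right) + 23\right) 33 = \left(13 + 23\right) 33 = 36 \cdot 33 = 1188$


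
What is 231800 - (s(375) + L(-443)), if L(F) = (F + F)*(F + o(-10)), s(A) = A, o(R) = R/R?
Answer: -160187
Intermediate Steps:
o(R) = 1
L(F) = 2*F*(1 + F) (L(F) = (F + F)*(F + 1) = (2*F)*(1 + F) = 2*F*(1 + F))
231800 - (s(375) + L(-443)) = 231800 - (375 + 2*(-443)*(1 - 443)) = 231800 - (375 + 2*(-443)*(-442)) = 231800 - (375 + 391612) = 231800 - 1*391987 = 231800 - 391987 = -160187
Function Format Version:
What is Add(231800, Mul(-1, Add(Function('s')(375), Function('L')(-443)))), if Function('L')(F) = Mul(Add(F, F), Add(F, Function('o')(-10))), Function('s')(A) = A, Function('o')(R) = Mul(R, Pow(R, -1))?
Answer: -160187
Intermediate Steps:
Function('o')(R) = 1
Function('L')(F) = Mul(2, F, Add(1, F)) (Function('L')(F) = Mul(Add(F, F), Add(F, 1)) = Mul(Mul(2, F), Add(1, F)) = Mul(2, F, Add(1, F)))
Add(231800, Mul(-1, Add(Function('s')(375), Function('L')(-443)))) = Add(231800, Mul(-1, Add(375, Mul(2, -443, Add(1, -443))))) = Add(231800, Mul(-1, Add(375, Mul(2, -443, -442)))) = Add(231800, Mul(-1, Add(375, 391612))) = Add(231800, Mul(-1, 391987)) = Add(231800, -391987) = -160187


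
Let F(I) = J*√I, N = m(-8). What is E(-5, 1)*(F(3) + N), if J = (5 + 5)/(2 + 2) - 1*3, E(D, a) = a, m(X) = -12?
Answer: -12 - √3/2 ≈ -12.866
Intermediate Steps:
N = -12
J = -½ (J = 10/4 - 3 = 10*(¼) - 3 = 5/2 - 3 = -½ ≈ -0.50000)
F(I) = -√I/2
E(-5, 1)*(F(3) + N) = 1*(-√3/2 - 12) = 1*(-12 - √3/2) = -12 - √3/2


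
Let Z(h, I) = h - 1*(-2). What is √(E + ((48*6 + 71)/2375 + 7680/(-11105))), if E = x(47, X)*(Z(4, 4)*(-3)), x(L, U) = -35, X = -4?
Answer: √700571042676055/1054975 ≈ 25.089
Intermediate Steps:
Z(h, I) = 2 + h (Z(h, I) = h + 2 = 2 + h)
E = 630 (E = -35*(2 + 4)*(-3) = -210*(-3) = -35*(-18) = 630)
√(E + ((48*6 + 71)/2375 + 7680/(-11105))) = √(630 + ((48*6 + 71)/2375 + 7680/(-11105))) = √(630 + ((288 + 71)*(1/2375) + 7680*(-1/11105))) = √(630 + (359*(1/2375) - 1536/2221)) = √(630 + (359/2375 - 1536/2221)) = √(630 - 2850661/5274875) = √(3320320589/5274875) = √700571042676055/1054975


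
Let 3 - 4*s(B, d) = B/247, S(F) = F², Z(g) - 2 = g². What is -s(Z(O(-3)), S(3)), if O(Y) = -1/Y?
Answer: -175/234 ≈ -0.74786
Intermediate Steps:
Z(g) = 2 + g²
s(B, d) = ¾ - B/988 (s(B, d) = ¾ - B/(4*247) = ¾ - B/988)
-s(Z(O(-3)), S(3)) = -(¾ - (2 + (-1/(-3))²)/988) = -(¾ - (2 + (-1*(-⅓))²)/988) = -(¾ - (2 + (⅓)²)/988) = -(¾ - (2 + ⅑)/988) = -(¾ - 1/988*19/9) = -(¾ - 1/468) = -1*175/234 = -175/234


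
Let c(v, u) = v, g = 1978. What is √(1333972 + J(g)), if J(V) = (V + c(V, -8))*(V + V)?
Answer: 2*√4245977 ≈ 4121.2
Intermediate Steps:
J(V) = 4*V² (J(V) = (V + V)*(V + V) = (2*V)*(2*V) = 4*V²)
√(1333972 + J(g)) = √(1333972 + 4*1978²) = √(1333972 + 4*3912484) = √(1333972 + 15649936) = √16983908 = 2*√4245977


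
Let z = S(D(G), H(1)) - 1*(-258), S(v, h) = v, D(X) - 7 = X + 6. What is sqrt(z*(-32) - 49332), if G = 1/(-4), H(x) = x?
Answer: 18*I*sqrt(179) ≈ 240.82*I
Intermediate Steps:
G = -1/4 ≈ -0.25000
D(X) = 13 + X (D(X) = 7 + (X + 6) = 7 + (6 + X) = 13 + X)
z = 1083/4 (z = (13 - 1/4) - 1*(-258) = 51/4 + 258 = 1083/4 ≈ 270.75)
sqrt(z*(-32) - 49332) = sqrt((1083/4)*(-32) - 49332) = sqrt(-8664 - 49332) = sqrt(-57996) = 18*I*sqrt(179)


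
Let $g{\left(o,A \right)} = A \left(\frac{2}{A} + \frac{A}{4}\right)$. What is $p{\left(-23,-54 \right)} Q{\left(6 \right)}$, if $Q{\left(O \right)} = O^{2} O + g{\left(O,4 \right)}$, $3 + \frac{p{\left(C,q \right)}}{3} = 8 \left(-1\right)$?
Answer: $-7326$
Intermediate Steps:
$g{\left(o,A \right)} = A \left(\frac{2}{A} + \frac{A}{4}\right)$ ($g{\left(o,A \right)} = A \left(\frac{2}{A} + A \frac{1}{4}\right) = A \left(\frac{2}{A} + \frac{A}{4}\right)$)
$p{\left(C,q \right)} = -33$ ($p{\left(C,q \right)} = -9 + 3 \cdot 8 \left(-1\right) = -9 + 3 \left(-8\right) = -9 - 24 = -33$)
$Q{\left(O \right)} = 6 + O^{3}$ ($Q{\left(O \right)} = O^{2} O + \left(2 + \frac{4^{2}}{4}\right) = O^{3} + \left(2 + \frac{1}{4} \cdot 16\right) = O^{3} + \left(2 + 4\right) = O^{3} + 6 = 6 + O^{3}$)
$p{\left(-23,-54 \right)} Q{\left(6 \right)} = - 33 \left(6 + 6^{3}\right) = - 33 \left(6 + 216\right) = \left(-33\right) 222 = -7326$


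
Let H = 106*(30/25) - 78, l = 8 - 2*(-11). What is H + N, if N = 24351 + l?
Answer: 122151/5 ≈ 24430.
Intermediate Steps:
l = 30 (l = 8 + 22 = 30)
N = 24381 (N = 24351 + 30 = 24381)
H = 246/5 (H = 106*(30*(1/25)) - 78 = 106*(6/5) - 78 = 636/5 - 78 = 246/5 ≈ 49.200)
H + N = 246/5 + 24381 = 122151/5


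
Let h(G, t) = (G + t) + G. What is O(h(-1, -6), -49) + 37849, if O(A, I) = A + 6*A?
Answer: 37793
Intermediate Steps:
h(G, t) = t + 2*G
O(A, I) = 7*A
O(h(-1, -6), -49) + 37849 = 7*(-6 + 2*(-1)) + 37849 = 7*(-6 - 2) + 37849 = 7*(-8) + 37849 = -56 + 37849 = 37793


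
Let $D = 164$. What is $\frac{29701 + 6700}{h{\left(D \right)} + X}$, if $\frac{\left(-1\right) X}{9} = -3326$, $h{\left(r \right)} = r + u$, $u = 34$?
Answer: $\frac{36401}{30132} \approx 1.2081$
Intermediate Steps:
$h{\left(r \right)} = 34 + r$ ($h{\left(r \right)} = r + 34 = 34 + r$)
$X = 29934$ ($X = \left(-9\right) \left(-3326\right) = 29934$)
$\frac{29701 + 6700}{h{\left(D \right)} + X} = \frac{29701 + 6700}{\left(34 + 164\right) + 29934} = \frac{36401}{198 + 29934} = \frac{36401}{30132}$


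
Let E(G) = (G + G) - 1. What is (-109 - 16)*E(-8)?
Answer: 2125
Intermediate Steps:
E(G) = -1 + 2*G (E(G) = 2*G - 1 = -1 + 2*G)
(-109 - 16)*E(-8) = (-109 - 16)*(-1 + 2*(-8)) = -125*(-1 - 16) = -125*(-17) = 2125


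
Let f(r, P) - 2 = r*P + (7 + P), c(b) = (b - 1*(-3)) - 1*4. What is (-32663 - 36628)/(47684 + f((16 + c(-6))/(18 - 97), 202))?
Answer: -1824663/1260629 ≈ -1.4474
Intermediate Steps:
c(b) = -1 + b (c(b) = (b + 3) - 4 = (3 + b) - 4 = -1 + b)
f(r, P) = 9 + P + P*r (f(r, P) = 2 + (r*P + (7 + P)) = 2 + (P*r + (7 + P)) = 2 + (7 + P + P*r) = 9 + P + P*r)
(-32663 - 36628)/(47684 + f((16 + c(-6))/(18 - 97), 202)) = (-32663 - 36628)/(47684 + (9 + 202 + 202*((16 + (-1 - 6))/(18 - 97)))) = -69291/(47684 + (9 + 202 + 202*((16 - 7)/(-79)))) = -69291/(47684 + (9 + 202 + 202*(9*(-1/79)))) = -69291/(47684 + (9 + 202 + 202*(-9/79))) = -69291/(47684 + (9 + 202 - 1818/79)) = -69291/(47684 + 14851/79) = -69291/3781887/79 = -69291*79/3781887 = -1824663/1260629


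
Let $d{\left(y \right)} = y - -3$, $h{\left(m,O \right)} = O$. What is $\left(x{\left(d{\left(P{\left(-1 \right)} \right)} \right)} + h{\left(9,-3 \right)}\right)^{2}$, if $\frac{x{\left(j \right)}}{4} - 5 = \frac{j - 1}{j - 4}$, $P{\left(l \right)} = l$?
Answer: $225$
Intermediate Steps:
$d{\left(y \right)} = 3 + y$ ($d{\left(y \right)} = y + 3 = 3 + y$)
$x{\left(j \right)} = 20 + \frac{4 \left(-1 + j\right)}{-4 + j}$ ($x{\left(j \right)} = 20 + 4 \frac{j - 1}{j - 4} = 20 + 4 \frac{-1 + j}{-4 + j} = 20 + \frac{4 \left(-1 + j\right)}{-4 + j}$)
$\left(x{\left(d{\left(P{\left(-1 \right)} \right)} \right)} + h{\left(9,-3 \right)}\right)^{2} = \left(\frac{12 \left(-7 + 2 \left(3 - 1\right)\right)}{-4 + \left(3 - 1\right)} - 3\right)^{2} = \left(\frac{12 \left(-7 + 2 \cdot 2\right)}{-4 + 2} - 3\right)^{2} = \left(\frac{12 \left(-7 + 4\right)}{-2} - 3\right)^{2} = \left(12 \left(- \frac{1}{2}\right) \left(-3\right) - 3\right)^{2} = \left(18 - 3\right)^{2} = 15^{2} = 225$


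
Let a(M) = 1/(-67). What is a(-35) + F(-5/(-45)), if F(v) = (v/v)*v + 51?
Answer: 30811/603 ≈ 51.096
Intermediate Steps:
a(M) = -1/67
F(v) = 51 + v (F(v) = 1*v + 51 = v + 51 = 51 + v)
a(-35) + F(-5/(-45)) = -1/67 + (51 - 5/(-45)) = -1/67 + (51 - 5*(-1/45)) = -1/67 + (51 + ⅑) = -1/67 + 460/9 = 30811/603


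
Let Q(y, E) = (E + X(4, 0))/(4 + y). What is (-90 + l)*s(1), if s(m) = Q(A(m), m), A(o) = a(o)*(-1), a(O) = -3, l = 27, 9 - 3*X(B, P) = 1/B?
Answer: -141/4 ≈ -35.250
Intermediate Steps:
X(B, P) = 3 - 1/(3*B)
A(o) = 3 (A(o) = -3*(-1) = 3)
Q(y, E) = (35/12 + E)/(4 + y) (Q(y, E) = (E + (3 - 1/3/4))/(4 + y) = (E + (3 - 1/3*1/4))/(4 + y) = (E + (3 - 1/12))/(4 + y) = (E + 35/12)/(4 + y) = (35/12 + E)/(4 + y))
s(m) = 5/12 + m/7 (s(m) = (35/12 + m)/(4 + 3) = (35/12 + m)/7 = 5/12 + m/7)
(-90 + l)*s(1) = (-90 + 27)*(5/12 + (1/7)*1) = -63*(5/12 + 1/7) = -63*47/84 = -141/4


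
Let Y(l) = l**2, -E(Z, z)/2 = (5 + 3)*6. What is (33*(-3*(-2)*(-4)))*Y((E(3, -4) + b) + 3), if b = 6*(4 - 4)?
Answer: -6850008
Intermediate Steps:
E(Z, z) = -96 (E(Z, z) = -2*(5 + 3)*6 = -16*6 = -2*48 = -96)
b = 0 (b = 6*0 = 0)
(33*(-3*(-2)*(-4)))*Y((E(3, -4) + b) + 3) = (33*(-3*(-2)*(-4)))*((-96 + 0) + 3)**2 = (33*(6*(-4)))*(-96 + 3)**2 = (33*(-24))*(-93)**2 = -792*8649 = -6850008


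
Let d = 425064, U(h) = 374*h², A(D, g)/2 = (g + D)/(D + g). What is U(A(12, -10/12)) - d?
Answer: -423568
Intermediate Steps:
A(D, g) = 2 (A(D, g) = 2*((g + D)/(D + g)) = 2*((D + g)/(D + g)) = 2*1 = 2)
U(A(12, -10/12)) - d = 374*2² - 1*425064 = 374*4 - 425064 = 1496 - 425064 = -423568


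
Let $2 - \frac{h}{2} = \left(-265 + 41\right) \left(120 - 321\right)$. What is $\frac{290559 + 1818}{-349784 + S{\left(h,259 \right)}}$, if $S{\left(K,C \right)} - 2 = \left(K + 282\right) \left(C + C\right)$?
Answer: $- \frac{292377}{46846498} \approx -0.0062412$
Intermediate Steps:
$h = -90044$ ($h = 4 - 2 \left(-265 + 41\right) \left(120 - 321\right) = 4 - 2 \left(\left(-224\right) \left(-201\right)\right) = 4 - 90048 = -90044$)
$S{\left(K,C \right)} = 2 + 2 C \left(282 + K\right)$ ($S{\left(K,C \right)} = 2 + \left(K + 282\right) \left(C + C\right) = 2 + \left(282 + K\right) 2 C = 2 + 2 C \left(282 + K\right)$)
$\frac{290559 + 1818}{-349784 + S{\left(h,259 \right)}} = \frac{290559 + 1818}{-349784 + \left(2 + 564 \cdot 259 + 2 \cdot 259 \left(-90044\right)\right)} = \frac{292377}{-349784 + \left(2 + 146076 - 46642792\right)} = \frac{292377}{-349784 - 46496714} = \frac{292377}{-46846498} = 292377 \left(- \frac{1}{46846498}\right) = - \frac{292377}{46846498}$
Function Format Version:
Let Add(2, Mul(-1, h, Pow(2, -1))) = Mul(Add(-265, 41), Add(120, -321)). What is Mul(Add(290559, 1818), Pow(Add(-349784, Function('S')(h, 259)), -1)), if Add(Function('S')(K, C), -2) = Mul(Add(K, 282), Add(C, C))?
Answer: Rational(-292377, 46846498) ≈ -0.0062412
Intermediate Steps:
h = -90044 (h = Add(4, Mul(-2, Mul(Add(-265, 41), Add(120, -321)))) = Add(4, Mul(-2, Mul(-224, -201))) = Add(4, Mul(-2, 45024)) = Add(4, -90048) = -90044)
Function('S')(K, C) = Add(2, Mul(2, C, Add(282, K))) (Function('S')(K, C) = Add(2, Mul(Add(K, 282), Add(C, C))) = Add(2, Mul(Add(282, K), Mul(2, C))) = Add(2, Mul(2, C, Add(282, K))))
Mul(Add(290559, 1818), Pow(Add(-349784, Function('S')(h, 259)), -1)) = Mul(Add(290559, 1818), Pow(Add(-349784, Add(2, Mul(564, 259), Mul(2, 259, -90044))), -1)) = Mul(292377, Pow(Add(-349784, Add(2, 146076, -46642792)), -1)) = Mul(292377, Pow(Add(-349784, -46496714), -1)) = Mul(292377, Pow(-46846498, -1)) = Mul(292377, Rational(-1, 46846498)) = Rational(-292377, 46846498)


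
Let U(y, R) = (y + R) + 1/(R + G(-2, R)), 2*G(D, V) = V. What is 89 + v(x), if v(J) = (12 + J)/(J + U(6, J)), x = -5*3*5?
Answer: 2897953/32402 ≈ 89.438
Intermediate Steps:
G(D, V) = V/2
U(y, R) = R + y + 2/(3*R) (U(y, R) = (y + R) + 1/(R + R/2) = (R + y) + 1/(3*R/2) = (R + y) + 2/(3*R) = R + y + 2/(3*R))
x = -75 (x = -15*5 = -75)
v(J) = (12 + J)/(6 + 2*J + 2/(3*J)) (v(J) = (12 + J)/(J + (J + 6 + 2/(3*J))) = (12 + J)/(J + (6 + J + 2/(3*J))) = (12 + J)/(6 + 2*J + 2/(3*J)))
89 + v(x) = 89 + (3/2)*(-75)*(12 - 75)/(1 + 3*(-75)² + 9*(-75)) = 89 + (3/2)*(-75)*(-63)/(1 + 3*5625 - 675) = 89 + (3/2)*(-75)*(-63)/(1 + 16875 - 675) = 89 + (3/2)*(-75)*(-63)/16201 = 89 + (3/2)*(-75)*(1/16201)*(-63) = 89 + 14175/32402 = 2897953/32402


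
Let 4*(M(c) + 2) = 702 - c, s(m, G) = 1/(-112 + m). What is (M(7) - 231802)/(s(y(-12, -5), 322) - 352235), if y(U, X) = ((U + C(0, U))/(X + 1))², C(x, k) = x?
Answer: 95431663/145120824 ≈ 0.65760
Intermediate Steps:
y(U, X) = U²/(1 + X)² (y(U, X) = ((U + 0)/(X + 1))² = (U/(1 + X))² = U²/(1 + X)²)
M(c) = 347/2 - c/4 (M(c) = -2 + (702 - c)/4 = -2 + (351/2 - c/4) = 347/2 - c/4)
(M(7) - 231802)/(s(y(-12, -5), 322) - 352235) = ((347/2 - ¼*7) - 231802)/(1/(-112 + (-12)²/(1 - 5)²) - 352235) = ((347/2 - 7/4) - 231802)/(1/(-112 + 144/(-4)²) - 352235) = (687/4 - 231802)/(1/(-112 + 144*(1/16)) - 352235) = -926521/(4*(1/(-112 + 9) - 352235)) = -926521/(4*(1/(-103) - 352235)) = -926521/(4*(-1/103 - 352235)) = -926521/(4*(-36280206/103)) = -926521/4*(-103/36280206) = 95431663/145120824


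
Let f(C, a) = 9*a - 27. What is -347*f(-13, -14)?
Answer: 53091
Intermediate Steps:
f(C, a) = -27 + 9*a
-347*f(-13, -14) = -347*(-27 + 9*(-14)) = -347*(-27 - 126) = -347*(-153) = 53091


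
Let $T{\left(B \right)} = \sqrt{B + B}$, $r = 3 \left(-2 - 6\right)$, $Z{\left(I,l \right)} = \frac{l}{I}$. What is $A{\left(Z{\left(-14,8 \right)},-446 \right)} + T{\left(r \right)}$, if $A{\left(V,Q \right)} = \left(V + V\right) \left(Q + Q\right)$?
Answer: $\frac{7136}{7} + 4 i \sqrt{3} \approx 1019.4 + 6.9282 i$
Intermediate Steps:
$r = -24$ ($r = 3 \left(-8\right) = -24$)
$A{\left(V,Q \right)} = 4 Q V$ ($A{\left(V,Q \right)} = 2 V 2 Q = 4 Q V$)
$T{\left(B \right)} = \sqrt{2} \sqrt{B}$ ($T{\left(B \right)} = \sqrt{2 B} = \sqrt{2} \sqrt{B}$)
$A{\left(Z{\left(-14,8 \right)},-446 \right)} + T{\left(r \right)} = 4 \left(-446\right) \frac{8}{-14} + \sqrt{2} \sqrt{-24} = 4 \left(-446\right) 8 \left(- \frac{1}{14}\right) + \sqrt{2} \cdot 2 i \sqrt{6} = 4 \left(-446\right) \left(- \frac{4}{7}\right) + 4 i \sqrt{3} = \frac{7136}{7} + 4 i \sqrt{3}$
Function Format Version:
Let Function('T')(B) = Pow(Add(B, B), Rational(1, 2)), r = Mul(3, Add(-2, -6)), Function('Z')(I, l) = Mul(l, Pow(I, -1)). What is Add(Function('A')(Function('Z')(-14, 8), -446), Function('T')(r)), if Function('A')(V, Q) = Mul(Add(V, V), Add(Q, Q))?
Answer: Add(Rational(7136, 7), Mul(4, I, Pow(3, Rational(1, 2)))) ≈ Add(1019.4, Mul(6.9282, I))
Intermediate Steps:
r = -24 (r = Mul(3, -8) = -24)
Function('A')(V, Q) = Mul(4, Q, V) (Function('A')(V, Q) = Mul(Mul(2, V), Mul(2, Q)) = Mul(4, Q, V))
Function('T')(B) = Mul(Pow(2, Rational(1, 2)), Pow(B, Rational(1, 2))) (Function('T')(B) = Pow(Mul(2, B), Rational(1, 2)) = Mul(Pow(2, Rational(1, 2)), Pow(B, Rational(1, 2))))
Add(Function('A')(Function('Z')(-14, 8), -446), Function('T')(r)) = Add(Mul(4, -446, Mul(8, Pow(-14, -1))), Mul(Pow(2, Rational(1, 2)), Pow(-24, Rational(1, 2)))) = Add(Mul(4, -446, Mul(8, Rational(-1, 14))), Mul(Pow(2, Rational(1, 2)), Mul(2, I, Pow(6, Rational(1, 2))))) = Add(Mul(4, -446, Rational(-4, 7)), Mul(4, I, Pow(3, Rational(1, 2)))) = Add(Rational(7136, 7), Mul(4, I, Pow(3, Rational(1, 2))))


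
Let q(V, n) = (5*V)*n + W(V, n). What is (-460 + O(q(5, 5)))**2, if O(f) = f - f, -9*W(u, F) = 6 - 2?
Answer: 211600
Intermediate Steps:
W(u, F) = -4/9 (W(u, F) = -(6 - 2)/9 = -1/9*4 = -4/9)
q(V, n) = -4/9 + 5*V*n (q(V, n) = (5*V)*n - 4/9 = 5*V*n - 4/9 = -4/9 + 5*V*n)
O(f) = 0
(-460 + O(q(5, 5)))**2 = (-460 + 0)**2 = (-460)**2 = 211600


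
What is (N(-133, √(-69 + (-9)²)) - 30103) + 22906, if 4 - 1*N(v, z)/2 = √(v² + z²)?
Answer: -7189 - 2*√17701 ≈ -7455.1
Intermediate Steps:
N(v, z) = 8 - 2*√(v² + z²)
(N(-133, √(-69 + (-9)²)) - 30103) + 22906 = ((8 - 2*√((-133)² + (√(-69 + (-9)²))²)) - 30103) + 22906 = ((8 - 2*√(17689 + (√(-69 + 81))²)) - 30103) + 22906 = ((8 - 2*√(17689 + (√12)²)) - 30103) + 22906 = ((8 - 2*√(17689 + (2*√3)²)) - 30103) + 22906 = ((8 - 2*√(17689 + 12)) - 30103) + 22906 = ((8 - 2*√17701) - 30103) + 22906 = (-30095 - 2*√17701) + 22906 = -7189 - 2*√17701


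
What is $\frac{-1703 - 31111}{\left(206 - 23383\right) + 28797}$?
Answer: $- \frac{16407}{2810} \approx -5.8388$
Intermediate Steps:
$\frac{-1703 - 31111}{\left(206 - 23383\right) + 28797} = - \frac{32814}{-23177 + 28797} = - \frac{32814}{5620} = \left(-32814\right) \frac{1}{5620} = - \frac{16407}{2810}$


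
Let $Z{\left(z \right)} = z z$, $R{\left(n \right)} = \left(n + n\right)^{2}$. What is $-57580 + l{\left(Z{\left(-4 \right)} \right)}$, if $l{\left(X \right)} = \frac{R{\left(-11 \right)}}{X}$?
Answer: $- \frac{230199}{4} \approx -57550.0$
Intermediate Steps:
$R{\left(n \right)} = 4 n^{2}$ ($R{\left(n \right)} = \left(2 n\right)^{2} = 4 n^{2}$)
$Z{\left(z \right)} = z^{2}$
$l{\left(X \right)} = \frac{484}{X}$ ($l{\left(X \right)} = \frac{4 \left(-11\right)^{2}}{X} = \frac{4 \cdot 121}{X} = \frac{484}{X}$)
$-57580 + l{\left(Z{\left(-4 \right)} \right)} = -57580 + \frac{484}{\left(-4\right)^{2}} = -57580 + \frac{484}{16} = -57580 + 484 \cdot \frac{1}{16} = -57580 + \frac{121}{4} = - \frac{230199}{4}$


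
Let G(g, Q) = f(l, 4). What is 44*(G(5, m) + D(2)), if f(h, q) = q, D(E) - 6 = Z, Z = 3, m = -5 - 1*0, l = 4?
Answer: 572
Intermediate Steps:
m = -5 (m = -5 + 0 = -5)
D(E) = 9 (D(E) = 6 + 3 = 9)
G(g, Q) = 4
44*(G(5, m) + D(2)) = 44*(4 + 9) = 44*13 = 572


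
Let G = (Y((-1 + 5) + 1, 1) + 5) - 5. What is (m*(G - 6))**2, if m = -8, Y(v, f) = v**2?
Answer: 23104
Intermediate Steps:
G = 25 (G = (((-1 + 5) + 1)**2 + 5) - 5 = ((4 + 1)**2 + 5) - 5 = (5**2 + 5) - 5 = (25 + 5) - 5 = 30 - 5 = 25)
(m*(G - 6))**2 = (-8*(25 - 6))**2 = (-8*19)**2 = (-152)**2 = 23104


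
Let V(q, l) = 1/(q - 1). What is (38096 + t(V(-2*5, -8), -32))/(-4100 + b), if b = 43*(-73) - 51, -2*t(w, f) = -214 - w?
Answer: -18677/3564 ≈ -5.2405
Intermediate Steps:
V(q, l) = 1/(-1 + q)
t(w, f) = 107 + w/2 (t(w, f) = -(-214 - w)/2 = 107 + w/2)
b = -3190 (b = -3139 - 51 = -3190)
(38096 + t(V(-2*5, -8), -32))/(-4100 + b) = (38096 + (107 + 1/(2*(-1 - 2*5))))/(-4100 - 3190) = (38096 + (107 + 1/(2*(-1 - 10))))/(-7290) = (38096 + (107 + (½)/(-11)))*(-1/7290) = (38096 + (107 + (½)*(-1/11)))*(-1/7290) = (38096 + (107 - 1/22))*(-1/7290) = (38096 + 2353/22)*(-1/7290) = (840465/22)*(-1/7290) = -18677/3564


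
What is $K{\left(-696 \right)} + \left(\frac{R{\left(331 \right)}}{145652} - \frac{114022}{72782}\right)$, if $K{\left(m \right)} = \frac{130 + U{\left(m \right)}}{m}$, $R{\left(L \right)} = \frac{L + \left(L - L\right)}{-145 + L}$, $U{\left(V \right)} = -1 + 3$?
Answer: $- \frac{50212497050995}{28590475901208} \approx -1.7563$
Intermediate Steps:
$U{\left(V \right)} = 2$
$R{\left(L \right)} = \frac{L}{-145 + L}$ ($R{\left(L \right)} = \frac{L + 0}{-145 + L} = \frac{L}{-145 + L}$)
$K{\left(m \right)} = \frac{132}{m}$ ($K{\left(m \right)} = \frac{130 + 2}{m} = \frac{132}{m}$)
$K{\left(-696 \right)} + \left(\frac{R{\left(331 \right)}}{145652} - \frac{114022}{72782}\right) = \frac{132}{-696} - \left(\frac{57011}{36391} - \frac{331 \frac{1}{-145 + 331}}{145652}\right) = 132 \left(- \frac{1}{696}\right) - \left(\frac{57011}{36391} - \frac{331}{186} \cdot \frac{1}{145652}\right) = - \frac{11}{58} - \left(\frac{57011}{36391} - 331 \cdot \frac{1}{186} \cdot \frac{1}{145652}\right) = - \frac{11}{58} + \left(\frac{331}{186} \cdot \frac{1}{145652} - \frac{57011}{36391}\right) = - \frac{11}{58} + \left(\frac{331}{27091272} - \frac{57011}{36391}\right) = - \frac{11}{58} - \frac{1544488462571}{985878479352} = - \frac{50212497050995}{28590475901208}$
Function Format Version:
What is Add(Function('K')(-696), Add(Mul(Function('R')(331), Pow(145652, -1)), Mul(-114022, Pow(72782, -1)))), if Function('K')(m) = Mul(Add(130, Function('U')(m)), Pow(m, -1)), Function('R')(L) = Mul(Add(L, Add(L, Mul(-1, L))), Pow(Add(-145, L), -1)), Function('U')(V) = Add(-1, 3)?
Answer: Rational(-50212497050995, 28590475901208) ≈ -1.7563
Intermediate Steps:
Function('U')(V) = 2
Function('R')(L) = Mul(L, Pow(Add(-145, L), -1)) (Function('R')(L) = Mul(Add(L, 0), Pow(Add(-145, L), -1)) = Mul(L, Pow(Add(-145, L), -1)))
Function('K')(m) = Mul(132, Pow(m, -1)) (Function('K')(m) = Mul(Add(130, 2), Pow(m, -1)) = Mul(132, Pow(m, -1)))
Add(Function('K')(-696), Add(Mul(Function('R')(331), Pow(145652, -1)), Mul(-114022, Pow(72782, -1)))) = Add(Mul(132, Pow(-696, -1)), Add(Mul(Mul(331, Pow(Add(-145, 331), -1)), Pow(145652, -1)), Mul(-114022, Pow(72782, -1)))) = Add(Mul(132, Rational(-1, 696)), Add(Mul(Mul(331, Pow(186, -1)), Rational(1, 145652)), Mul(-114022, Rational(1, 72782)))) = Add(Rational(-11, 58), Add(Mul(Mul(331, Rational(1, 186)), Rational(1, 145652)), Rational(-57011, 36391))) = Add(Rational(-11, 58), Add(Mul(Rational(331, 186), Rational(1, 145652)), Rational(-57011, 36391))) = Add(Rational(-11, 58), Add(Rational(331, 27091272), Rational(-57011, 36391))) = Add(Rational(-11, 58), Rational(-1544488462571, 985878479352)) = Rational(-50212497050995, 28590475901208)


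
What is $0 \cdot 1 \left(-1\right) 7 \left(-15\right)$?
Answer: $0$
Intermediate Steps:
$0 \cdot 1 \left(-1\right) 7 \left(-15\right) = 0 \left(-1\right) 7 \left(-15\right) = 0 \cdot 7 \left(-15\right) = 0 \left(-15\right) = 0$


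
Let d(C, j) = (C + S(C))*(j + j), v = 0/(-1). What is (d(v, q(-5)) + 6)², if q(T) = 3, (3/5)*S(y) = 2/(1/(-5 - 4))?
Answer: 30276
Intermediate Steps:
S(y) = -30 (S(y) = 5*(2/(1/(-5 - 4)))/3 = 5*(2/(1/(-9)))/3 = 5*(2/(-⅑))/3 = 5*(2*(-9))/3 = (5/3)*(-18) = -30)
v = 0 (v = 0*(-1) = 0)
d(C, j) = 2*j*(-30 + C) (d(C, j) = (C - 30)*(j + j) = (-30 + C)*(2*j) = 2*j*(-30 + C))
(d(v, q(-5)) + 6)² = (2*3*(-30 + 0) + 6)² = (2*3*(-30) + 6)² = (-180 + 6)² = (-174)² = 30276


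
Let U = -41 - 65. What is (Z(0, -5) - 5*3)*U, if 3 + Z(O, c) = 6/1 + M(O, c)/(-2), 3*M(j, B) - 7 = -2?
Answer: 4081/3 ≈ 1360.3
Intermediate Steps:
U = -106
M(j, B) = 5/3 (M(j, B) = 7/3 + (1/3)*(-2) = 7/3 - 2/3 = 5/3)
Z(O, c) = 13/6 (Z(O, c) = -3 + (6/1 + (5/3)/(-2)) = -3 + (6*1 + (5/3)*(-1/2)) = -3 + (6 - 5/6) = -3 + 31/6 = 13/6)
(Z(0, -5) - 5*3)*U = (13/6 - 5*3)*(-106) = (13/6 - 15)*(-106) = -77/6*(-106) = 4081/3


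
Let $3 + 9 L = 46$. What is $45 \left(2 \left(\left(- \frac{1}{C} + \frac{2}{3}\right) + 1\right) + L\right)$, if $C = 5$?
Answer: $347$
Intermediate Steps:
$L = \frac{43}{9}$ ($L = - \frac{1}{3} + \frac{1}{9} \cdot 46 = - \frac{1}{3} + \frac{46}{9} = \frac{43}{9} \approx 4.7778$)
$45 \left(2 \left(\left(- \frac{1}{C} + \frac{2}{3}\right) + 1\right) + L\right) = 45 \left(2 \left(\left(- \frac{1}{5} + \frac{2}{3}\right) + 1\right) + \frac{43}{9}\right) = 45 \left(2 \left(\frac{7}{15} + 1\right) + \frac{43}{9}\right) = 45 \left(2 \cdot \frac{22}{15} + \frac{43}{9}\right) = 45 \left(\frac{44}{15} + \frac{43}{9}\right) = 45 \cdot \frac{347}{45} = 347$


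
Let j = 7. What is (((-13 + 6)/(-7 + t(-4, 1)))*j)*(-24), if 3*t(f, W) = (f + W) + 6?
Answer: -196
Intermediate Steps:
t(f, W) = 2 + W/3 + f/3 (t(f, W) = ((f + W) + 6)/3 = ((W + f) + 6)/3 = (6 + W + f)/3 = 2 + W/3 + f/3)
(((-13 + 6)/(-7 + t(-4, 1)))*j)*(-24) = (((-13 + 6)/(-7 + (2 + (⅓)*1 + (⅓)*(-4))))*7)*(-24) = (-7/(-7 + (2 + ⅓ - 4/3))*7)*(-24) = (-7/(-7 + 1)*7)*(-24) = (-7/(-6)*7)*(-24) = (-7*(-⅙)*7)*(-24) = ((7/6)*7)*(-24) = (49/6)*(-24) = -196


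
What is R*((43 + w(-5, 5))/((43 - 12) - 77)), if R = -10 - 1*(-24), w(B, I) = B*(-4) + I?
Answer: -476/23 ≈ -20.696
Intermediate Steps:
w(B, I) = I - 4*B (w(B, I) = -4*B + I = I - 4*B)
R = 14 (R = -10 + 24 = 14)
R*((43 + w(-5, 5))/((43 - 12) - 77)) = 14*((43 + (5 - 4*(-5)))/((43 - 12) - 77)) = 14*((43 + (5 + 20))/(31 - 77)) = 14*((43 + 25)/(-46)) = 14*(68*(-1/46)) = 14*(-34/23) = -476/23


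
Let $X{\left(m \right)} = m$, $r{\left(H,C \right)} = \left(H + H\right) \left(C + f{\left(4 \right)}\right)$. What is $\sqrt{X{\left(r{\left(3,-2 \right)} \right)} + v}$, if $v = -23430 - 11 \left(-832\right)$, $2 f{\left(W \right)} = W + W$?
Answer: $i \sqrt{14266} \approx 119.44 i$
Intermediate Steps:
$f{\left(W \right)} = W$ ($f{\left(W \right)} = \frac{W + W}{2} = \frac{2 W}{2} = W$)
$r{\left(H,C \right)} = 2 H \left(4 + C\right)$ ($r{\left(H,C \right)} = \left(H + H\right) \left(C + 4\right) = 2 H \left(4 + C\right)$)
$v = -14278$ ($v = -23430 - -9152 = -23430 + 9152 = -14278$)
$\sqrt{X{\left(r{\left(3,-2 \right)} \right)} + v} = \sqrt{2 \cdot 3 \left(4 - 2\right) - 14278} = \sqrt{2 \cdot 3 \cdot 2 - 14278} = \sqrt{12 - 14278} = \sqrt{-14266} = i \sqrt{14266}$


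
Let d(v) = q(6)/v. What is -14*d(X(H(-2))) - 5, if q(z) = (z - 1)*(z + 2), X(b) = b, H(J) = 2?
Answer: -285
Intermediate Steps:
q(z) = (-1 + z)*(2 + z)
d(v) = 40/v (d(v) = (-2 + 6 + 6²)/v = (-2 + 6 + 36)/v = 40/v)
-14*d(X(H(-2))) - 5 = -560/2 - 5 = -14*20 - 5 = -280 - 5 = -285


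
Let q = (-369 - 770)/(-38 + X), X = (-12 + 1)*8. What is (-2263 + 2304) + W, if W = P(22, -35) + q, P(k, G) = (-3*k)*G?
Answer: 297365/126 ≈ 2360.0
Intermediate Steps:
X = -88 (X = -11*8 = -88)
P(k, G) = -3*G*k
q = 1139/126 (q = (-369 - 770)/(-38 - 88) = -1139/(-126) = -1139*(-1/126) = 1139/126 ≈ 9.0397)
W = 292199/126 (W = -3*(-35)*22 + 1139/126 = 2310 + 1139/126 = 292199/126 ≈ 2319.0)
(-2263 + 2304) + W = (-2263 + 2304) + 292199/126 = 41 + 292199/126 = 297365/126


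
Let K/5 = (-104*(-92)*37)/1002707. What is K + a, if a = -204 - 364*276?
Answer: -100938738196/1002707 ≈ -1.0067e+5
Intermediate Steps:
K = 1770080/1002707 (K = 5*((-104*(-92)*37)/1002707) = 5*((9568*37)*(1/1002707)) = 5*(354016*(1/1002707)) = 5*(354016/1002707) = 1770080/1002707 ≈ 1.7653)
a = -100668 (a = -204 - 100464 = -100668)
K + a = 1770080/1002707 - 100668 = -100938738196/1002707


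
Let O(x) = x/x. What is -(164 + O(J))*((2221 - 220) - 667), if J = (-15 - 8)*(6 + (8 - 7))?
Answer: -220110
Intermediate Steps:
J = -161 (J = -23*(6 + 1) = -23*7 = -161)
O(x) = 1
-(164 + O(J))*((2221 - 220) - 667) = -(164 + 1)*((2221 - 220) - 667) = -165*(2001 - 667) = -165*1334 = -1*220110 = -220110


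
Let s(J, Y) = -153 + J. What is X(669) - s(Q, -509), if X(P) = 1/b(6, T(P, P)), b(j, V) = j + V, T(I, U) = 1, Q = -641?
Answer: 5559/7 ≈ 794.14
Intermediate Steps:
b(j, V) = V + j
X(P) = ⅐ (X(P) = 1/(1 + 6) = 1/7 = ⅐)
X(669) - s(Q, -509) = ⅐ - (-153 - 641) = ⅐ - 1*(-794) = ⅐ + 794 = 5559/7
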